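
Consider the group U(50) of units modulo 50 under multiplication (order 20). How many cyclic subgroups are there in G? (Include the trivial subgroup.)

A cyclic subgroup of order d is generated by each of its φ(d) elements of order d, so the cyclic subgroups of order d number (#elements of order d)/φ(d).
Cyclic subgroups by order — order 1: 1; order 2: 1; order 4: 1; order 5: 1; order 10: 1; order 20: 1.
Total: 6.

6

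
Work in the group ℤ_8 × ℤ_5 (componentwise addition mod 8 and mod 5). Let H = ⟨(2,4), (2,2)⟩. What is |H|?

|⟨(2,4)⟩| = 20 and |⟨(2,2)⟩| = 20, so |H| is a multiple of lcm(20, 20) = 20 and divides |G| = 40.
Closing under the operation: H = {(0,0), (0,1), (0,2), (0,3), (0,4), (2,0), (2,1), (2,2), (2,3), (2,4), (4,0), (4,1), (4,2), (4,3), (4,4), (6,0), (6,1), (6,2), (6,3), (6,4)}, so |H| = 20.

20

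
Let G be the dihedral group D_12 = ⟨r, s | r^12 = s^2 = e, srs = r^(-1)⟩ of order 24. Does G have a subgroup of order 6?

Yes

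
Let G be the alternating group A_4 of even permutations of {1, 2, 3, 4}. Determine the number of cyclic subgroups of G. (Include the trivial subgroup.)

8

A cyclic subgroup of order d is generated by each of its φ(d) elements of order d, so the cyclic subgroups of order d number (#elements of order d)/φ(d).
Cyclic subgroups by order — order 1: 1; order 2: 3; order 3: 4.
Total: 8.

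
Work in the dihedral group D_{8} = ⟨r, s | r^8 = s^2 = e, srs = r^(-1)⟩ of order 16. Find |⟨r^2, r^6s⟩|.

|⟨r^2⟩| = 4 and |⟨r^6s⟩| = 2, so |H| is a multiple of lcm(4, 2) = 4 and divides |G| = 16.
Closing under the operation: H = {e, r^2, r^4, r^6, s, r^2s, r^4s, r^6s}, so |H| = 8.

8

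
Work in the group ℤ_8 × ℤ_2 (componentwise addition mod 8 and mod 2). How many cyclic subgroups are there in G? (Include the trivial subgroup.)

A cyclic subgroup of order d is generated by each of its φ(d) elements of order d, so the cyclic subgroups of order d number (#elements of order d)/φ(d).
Cyclic subgroups by order — order 1: 1; order 2: 3; order 4: 2; order 8: 2.
Total: 8.

8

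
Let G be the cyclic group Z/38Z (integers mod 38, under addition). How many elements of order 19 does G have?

In a cyclic group of order 38, the number of elements of order d (for d | 38) is φ(d).
φ(19) = 18.

18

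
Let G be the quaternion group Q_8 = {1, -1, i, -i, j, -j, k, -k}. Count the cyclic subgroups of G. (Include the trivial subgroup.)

5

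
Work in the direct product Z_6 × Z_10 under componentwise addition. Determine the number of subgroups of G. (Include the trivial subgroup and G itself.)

|G| = 60, so by Lagrange every subgroup order divides 60. Divisors: 1, 2, 3, 4, 5, 6, 10, 12, 15, 20, 30, 60.
Subgroups by order — order 1: 1; order 2: 3; order 3: 1; order 4: 1; order 5: 1; order 6: 3; order 10: 3; order 12: 1; order 15: 1; order 20: 1; order 30: 3; order 60: 1.
Total: 1 + 3 + 1 + 1 + 1 + 3 + 3 + 1 + 1 + 1 + 3 + 1 = 20.

20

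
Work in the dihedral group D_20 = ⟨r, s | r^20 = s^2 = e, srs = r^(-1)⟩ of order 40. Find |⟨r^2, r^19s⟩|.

20

|⟨r^2⟩| = 10 and |⟨r^19s⟩| = 2, so |H| is a multiple of lcm(10, 2) = 10 and divides |G| = 40.
Closing under the operation: H = {e, r^2, r^4, r^6, r^8, r^10, r^12, r^14, r^16, r^18, rs, r^3s, r^5s, r^7s, r^9s, r^11s, r^13s, r^15s, r^17s, r^19s}, so |H| = 20.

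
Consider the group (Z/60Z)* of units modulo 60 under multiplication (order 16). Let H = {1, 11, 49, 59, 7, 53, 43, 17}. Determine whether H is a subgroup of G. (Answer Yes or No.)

Yes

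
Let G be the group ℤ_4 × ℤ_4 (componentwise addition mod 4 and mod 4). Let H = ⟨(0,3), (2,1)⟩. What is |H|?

|⟨(0,3)⟩| = 4 and |⟨(2,1)⟩| = 4, so |H| is a multiple of lcm(4, 4) = 4 and divides |G| = 16.
Closing under the operation: H = {(0,0), (0,1), (0,2), (0,3), (2,0), (2,1), (2,2), (2,3)}, so |H| = 8.

8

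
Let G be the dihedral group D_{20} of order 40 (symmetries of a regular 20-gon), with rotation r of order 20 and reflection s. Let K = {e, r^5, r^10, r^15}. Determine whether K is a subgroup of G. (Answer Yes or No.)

Yes

|K| = 4 divides |G| = 40, consistent with Lagrange.
K contains the identity, every element's inverse is in K, and K is closed under ·: it is a subgroup.
In fact K = ⟨r^15⟩.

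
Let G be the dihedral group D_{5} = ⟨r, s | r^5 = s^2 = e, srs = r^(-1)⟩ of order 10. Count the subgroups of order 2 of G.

5

|G| = 10 and 2 | 10, so subgroups of order 2 are possible by Lagrange.
The subgroups of order 2 are: {e, r^2s}; {e, r^3s}; {e, r^4s}; {e, rs}; … (5 in all).
So G has 5 subgroups of order 2.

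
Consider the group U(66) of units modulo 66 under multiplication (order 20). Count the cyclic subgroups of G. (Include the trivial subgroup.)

8

Group the elements of G by the cyclic subgroup they generate; each cyclic subgroup of order d accounts for φ(d) elements.
Cyclic subgroups by order — order 1: 1; order 2: 3; order 5: 1; order 10: 3.
Total: 8.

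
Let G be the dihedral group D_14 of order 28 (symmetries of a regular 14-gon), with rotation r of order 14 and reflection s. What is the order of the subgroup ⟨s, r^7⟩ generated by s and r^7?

4

|⟨s⟩| = 2 and |⟨r^7⟩| = 2, so |H| is a multiple of lcm(2, 2) = 2 and divides |G| = 28.
Closing under the operation: H = {e, r^7, s, r^7s}, so |H| = 4.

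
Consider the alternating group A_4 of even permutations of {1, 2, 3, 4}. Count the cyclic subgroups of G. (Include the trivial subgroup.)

Each element a generates a cyclic subgroup ⟨a⟩; distinct elements may generate the same one (a cyclic group of order d has φ(d) generators).
Cyclic subgroups by order — order 1: 1; order 2: 3; order 3: 4.
Total: 8.

8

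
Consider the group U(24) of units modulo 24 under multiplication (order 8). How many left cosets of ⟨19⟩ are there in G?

|⟨19⟩| = 2 and |G| = 8.
By Lagrange, [G : H] = |G|/|H| = 8/2 = 4.

4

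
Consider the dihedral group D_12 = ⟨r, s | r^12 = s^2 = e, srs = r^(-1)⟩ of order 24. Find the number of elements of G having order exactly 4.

The elements of order 4 are: r^3, r^9.
That's 2.

2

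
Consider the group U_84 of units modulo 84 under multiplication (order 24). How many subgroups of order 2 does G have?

7

|G| = 24 and 2 | 24, so subgroups of order 2 are possible by Lagrange.
The subgroups of order 2 are: {1, 13}; {1, 29}; {1, 41}; {1, 43}; … (7 in all).
So G has 7 subgroups of order 2.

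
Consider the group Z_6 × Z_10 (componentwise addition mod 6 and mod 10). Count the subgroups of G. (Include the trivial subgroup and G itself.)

|G| = 60, so by Lagrange every subgroup order divides 60. Divisors: 1, 2, 3, 4, 5, 6, 10, 12, 15, 20, 30, 60.
Subgroups by order — order 1: 1; order 2: 3; order 3: 1; order 4: 1; order 5: 1; order 6: 3; order 10: 3; order 12: 1; order 15: 1; order 20: 1; order 30: 3; order 60: 1.
Total: 1 + 3 + 1 + 1 + 1 + 3 + 3 + 1 + 1 + 1 + 3 + 1 = 20.

20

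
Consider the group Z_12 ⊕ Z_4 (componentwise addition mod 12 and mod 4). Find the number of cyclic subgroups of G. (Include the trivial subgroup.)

20

A cyclic subgroup of order d is generated by each of its φ(d) elements of order d, so the cyclic subgroups of order d number (#elements of order d)/φ(d).
Cyclic subgroups by order — order 1: 1; order 2: 3; order 3: 1; order 4: 6; order 6: 3; order 12: 6.
Total: 20.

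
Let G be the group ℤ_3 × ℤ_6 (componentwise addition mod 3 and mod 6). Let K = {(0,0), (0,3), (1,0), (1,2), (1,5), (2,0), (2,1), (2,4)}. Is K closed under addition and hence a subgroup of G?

No

|K| = 8 does not divide |G| = 18, so by Lagrange K is not a subgroup.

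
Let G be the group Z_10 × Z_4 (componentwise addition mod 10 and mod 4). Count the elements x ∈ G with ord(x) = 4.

An element (a,b) has order lcm(ord(a), ord(b)); count pairs with lcm equal to 4.
Enumerating gives 4 such elements.

4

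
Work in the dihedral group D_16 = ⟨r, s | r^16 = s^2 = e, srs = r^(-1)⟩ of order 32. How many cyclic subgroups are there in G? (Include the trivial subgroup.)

Each element a generates a cyclic subgroup ⟨a⟩; distinct elements may generate the same one (a cyclic group of order d has φ(d) generators).
Cyclic subgroups by order — order 1: 1; order 2: 17; order 4: 1; order 8: 1; order 16: 1.
Total: 21.

21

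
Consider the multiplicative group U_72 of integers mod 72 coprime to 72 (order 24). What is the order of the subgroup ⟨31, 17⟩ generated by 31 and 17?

|⟨31⟩| = 6 and |⟨17⟩| = 2, so |H| is a multiple of lcm(6, 2) = 6 and divides |G| = 24.
Closing under the operation: H = {1, 7, 17, 23, 25, 31, 41, 47, 49, 55, 65, 71}, so |H| = 12.

12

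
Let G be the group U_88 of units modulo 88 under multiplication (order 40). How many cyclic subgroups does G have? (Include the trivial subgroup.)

16

Each element a generates a cyclic subgroup ⟨a⟩; distinct elements may generate the same one (a cyclic group of order d has φ(d) generators).
Cyclic subgroups by order — order 1: 1; order 2: 7; order 5: 1; order 10: 7.
Total: 16.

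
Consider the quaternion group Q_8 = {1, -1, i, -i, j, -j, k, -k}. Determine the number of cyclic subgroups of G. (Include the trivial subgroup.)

Each element a generates a cyclic subgroup ⟨a⟩; distinct elements may generate the same one (a cyclic group of order d has φ(d) generators).
Cyclic subgroups by order — order 1: 1; order 2: 1; order 4: 3.
Total: 5.

5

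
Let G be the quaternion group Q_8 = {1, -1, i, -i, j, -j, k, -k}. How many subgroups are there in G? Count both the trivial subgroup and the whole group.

6

|G| = 8, so by Lagrange every subgroup order divides 8. Divisors: 1, 2, 4, 8.
Subgroups by order — order 1: 1; order 2: 1; order 4: 3; order 8: 1.
Total: 1 + 1 + 3 + 1 = 6.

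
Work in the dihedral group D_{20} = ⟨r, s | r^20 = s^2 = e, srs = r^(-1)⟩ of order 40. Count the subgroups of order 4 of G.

11

|G| = 40 and 4 | 40, so subgroups of order 4 are possible by Lagrange.
The subgroups of order 4 are: {e, r^10, s, r^10s}; {e, r^10, rs, r^11s}; {e, r^10, r^2s, r^12s}; {e, r^10, r^3s, r^13s}; … (11 in all).
So G has 11 subgroups of order 4.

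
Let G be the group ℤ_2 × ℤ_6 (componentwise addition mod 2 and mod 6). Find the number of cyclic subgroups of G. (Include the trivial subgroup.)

Group the elements of G by the cyclic subgroup they generate; each cyclic subgroup of order d accounts for φ(d) elements.
Cyclic subgroups by order — order 1: 1; order 2: 3; order 3: 1; order 6: 3.
Total: 8.

8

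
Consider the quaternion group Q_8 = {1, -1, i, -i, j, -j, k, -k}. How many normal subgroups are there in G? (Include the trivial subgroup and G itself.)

6

G has 6 subgroups. Checking conjugation-invariance by order — order 1: 1/1 normal; order 2: 1/1 normal; order 4: 3/3 normal; order 8: 1/1 normal.
Total normal subgroups: 6.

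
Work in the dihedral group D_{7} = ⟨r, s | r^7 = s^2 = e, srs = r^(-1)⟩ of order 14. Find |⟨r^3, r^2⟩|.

7

|⟨r^3⟩| = 7 and |⟨r^2⟩| = 7, so |H| is a multiple of lcm(7, 7) = 7 and divides |G| = 14.
Closing under the operation: H = {e, r, r^2, r^3, r^4, r^5, r^6}, so |H| = 7.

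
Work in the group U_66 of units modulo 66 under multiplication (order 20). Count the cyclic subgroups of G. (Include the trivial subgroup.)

8

Group the elements of G by the cyclic subgroup they generate; each cyclic subgroup of order d accounts for φ(d) elements.
Cyclic subgroups by order — order 1: 1; order 2: 3; order 5: 1; order 10: 3.
Total: 8.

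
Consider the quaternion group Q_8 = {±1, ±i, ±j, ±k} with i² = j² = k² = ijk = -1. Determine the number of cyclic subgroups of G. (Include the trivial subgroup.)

Group the elements of G by the cyclic subgroup they generate; each cyclic subgroup of order d accounts for φ(d) elements.
Cyclic subgroups by order — order 1: 1; order 2: 1; order 4: 3.
Total: 5.

5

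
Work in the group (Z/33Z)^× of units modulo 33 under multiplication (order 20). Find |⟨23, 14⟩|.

10

|⟨23⟩| = 2 and |⟨14⟩| = 10, so |H| is a multiple of lcm(2, 10) = 10 and divides |G| = 20.
Closing under the operation: H = {1, 4, 5, 14, 16, 20, 23, 25, 26, 31}, so |H| = 10.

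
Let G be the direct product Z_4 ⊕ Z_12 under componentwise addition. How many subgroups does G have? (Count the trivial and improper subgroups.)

|G| = 48, so by Lagrange every subgroup order divides 48. Divisors: 1, 2, 3, 4, 6, 8, 12, 16, 24, 48.
Subgroups by order — order 1: 1; order 2: 3; order 3: 1; order 4: 7; order 6: 3; order 8: 3; order 12: 7; order 16: 1; order 24: 3; order 48: 1.
Total: 1 + 3 + 1 + 7 + 3 + 3 + 7 + 1 + 3 + 1 = 30.

30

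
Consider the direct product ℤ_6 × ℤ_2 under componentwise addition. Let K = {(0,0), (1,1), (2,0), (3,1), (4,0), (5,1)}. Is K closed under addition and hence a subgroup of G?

Yes

|K| = 6 divides |G| = 12, consistent with Lagrange.
K contains the identity, every element's inverse is in K, and K is closed under +: it is a subgroup.
In fact K = ⟨(1,1)⟩.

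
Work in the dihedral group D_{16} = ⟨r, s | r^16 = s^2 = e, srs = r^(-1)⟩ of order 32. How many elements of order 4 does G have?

The elements of order 4 are: r^4, r^12.
That's 2.

2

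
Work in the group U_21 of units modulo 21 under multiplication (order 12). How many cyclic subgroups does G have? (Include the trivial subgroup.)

A cyclic subgroup of order d is generated by each of its φ(d) elements of order d, so the cyclic subgroups of order d number (#elements of order d)/φ(d).
Cyclic subgroups by order — order 1: 1; order 2: 3; order 3: 1; order 6: 3.
Total: 8.

8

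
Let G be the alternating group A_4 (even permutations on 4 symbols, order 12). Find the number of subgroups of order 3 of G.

4

|G| = 12 and 3 | 12, so subgroups of order 3 are possible by Lagrange.
The subgroups of order 3 are: {e, (1 2 3), (1 3 2)}; {e, (1 2 4), (1 4 2)}; {e, (1 3 4), (1 4 3)}; {e, (2 3 4), (2 4 3)}.
So G has 4 subgroups of order 3.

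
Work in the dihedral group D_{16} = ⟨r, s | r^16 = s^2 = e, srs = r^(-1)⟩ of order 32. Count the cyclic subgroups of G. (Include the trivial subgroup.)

21

Group the elements of G by the cyclic subgroup they generate; each cyclic subgroup of order d accounts for φ(d) elements.
Cyclic subgroups by order — order 1: 1; order 2: 17; order 4: 1; order 8: 1; order 16: 1.
Total: 21.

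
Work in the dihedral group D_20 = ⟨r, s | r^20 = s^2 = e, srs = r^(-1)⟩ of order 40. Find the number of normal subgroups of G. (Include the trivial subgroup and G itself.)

9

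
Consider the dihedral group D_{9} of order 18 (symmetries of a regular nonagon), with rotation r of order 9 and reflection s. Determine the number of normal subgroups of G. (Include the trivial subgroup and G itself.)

4

G has 16 subgroups. Checking conjugation-invariance by order — order 1: 1/1 normal; order 2: 0/9 normal; order 3: 1/1 normal; order 6: 0/3 normal; order 9: 1/1 normal; order 18: 1/1 normal.
Total normal subgroups: 4.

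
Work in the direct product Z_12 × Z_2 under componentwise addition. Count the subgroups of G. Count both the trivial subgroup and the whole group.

16

|G| = 24, so by Lagrange every subgroup order divides 24. Divisors: 1, 2, 3, 4, 6, 8, 12, 24.
Subgroups by order — order 1: 1; order 2: 3; order 3: 1; order 4: 3; order 6: 3; order 8: 1; order 12: 3; order 24: 1.
Total: 1 + 3 + 1 + 3 + 3 + 1 + 3 + 1 = 16.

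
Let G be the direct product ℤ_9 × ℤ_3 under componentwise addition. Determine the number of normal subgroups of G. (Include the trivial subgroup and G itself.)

10

G is abelian, so every subgroup is normal.
G has 10 subgroups in total, hence 10 normal subgroups.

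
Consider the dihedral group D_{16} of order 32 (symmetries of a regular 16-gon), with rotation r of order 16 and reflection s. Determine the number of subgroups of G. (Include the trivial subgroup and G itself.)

36

|G| = 32, so by Lagrange every subgroup order divides 32. Divisors: 1, 2, 4, 8, 16, 32.
Subgroups by order — order 1: 1; order 2: 17; order 4: 9; order 8: 5; order 16: 3; order 32: 1.
Total: 1 + 17 + 9 + 5 + 3 + 1 = 36.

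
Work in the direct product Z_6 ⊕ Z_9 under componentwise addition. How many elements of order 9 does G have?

18

An element (a,b) has order lcm(ord(a), ord(b)); count pairs with lcm equal to 9.
Enumerating gives 18 such elements.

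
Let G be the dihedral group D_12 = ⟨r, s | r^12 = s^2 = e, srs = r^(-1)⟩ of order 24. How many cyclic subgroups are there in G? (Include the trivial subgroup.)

18

Group the elements of G by the cyclic subgroup they generate; each cyclic subgroup of order d accounts for φ(d) elements.
Cyclic subgroups by order — order 1: 1; order 2: 13; order 3: 1; order 4: 1; order 6: 1; order 12: 1.
Total: 18.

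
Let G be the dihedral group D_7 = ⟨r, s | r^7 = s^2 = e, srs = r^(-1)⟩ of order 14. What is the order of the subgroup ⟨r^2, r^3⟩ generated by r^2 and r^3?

7

|⟨r^2⟩| = 7 and |⟨r^3⟩| = 7, so |H| is a multiple of lcm(7, 7) = 7 and divides |G| = 14.
Closing under the operation: H = {e, r, r^2, r^3, r^4, r^5, r^6}, so |H| = 7.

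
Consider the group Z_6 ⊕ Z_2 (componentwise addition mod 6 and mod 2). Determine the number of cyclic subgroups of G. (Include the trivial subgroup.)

Group the elements of G by the cyclic subgroup they generate; each cyclic subgroup of order d accounts for φ(d) elements.
Cyclic subgroups by order — order 1: 1; order 2: 3; order 3: 1; order 6: 3.
Total: 8.

8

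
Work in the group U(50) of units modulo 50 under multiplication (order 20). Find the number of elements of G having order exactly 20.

The elements of order 20 are: 3, 13, 17, 23, 27, 33, 37, 47.
That's 8.

8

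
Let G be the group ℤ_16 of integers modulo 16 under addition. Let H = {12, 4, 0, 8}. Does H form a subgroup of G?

Yes

|H| = 4 divides |G| = 16, consistent with Lagrange.
H contains the identity, every element's inverse is in H, and H is closed under +: it is a subgroup.
In fact H = ⟨4⟩.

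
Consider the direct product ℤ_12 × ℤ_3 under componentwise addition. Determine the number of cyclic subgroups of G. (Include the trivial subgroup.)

Group the elements of G by the cyclic subgroup they generate; each cyclic subgroup of order d accounts for φ(d) elements.
Cyclic subgroups by order — order 1: 1; order 2: 1; order 3: 4; order 4: 1; order 6: 4; order 12: 4.
Total: 15.

15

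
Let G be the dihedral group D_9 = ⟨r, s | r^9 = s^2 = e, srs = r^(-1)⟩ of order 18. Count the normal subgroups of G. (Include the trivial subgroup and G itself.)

4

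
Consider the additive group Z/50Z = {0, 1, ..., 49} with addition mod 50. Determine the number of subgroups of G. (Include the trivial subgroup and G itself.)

6

A cyclic group of order 50 has exactly one subgroup for each divisor of 50.
Divisors of 50: 1, 2, 5, 10, 25, 50.
So Z/50Z has 6 subgroups.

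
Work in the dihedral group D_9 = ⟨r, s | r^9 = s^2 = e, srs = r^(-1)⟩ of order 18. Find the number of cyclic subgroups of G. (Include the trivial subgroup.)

A cyclic subgroup of order d is generated by each of its φ(d) elements of order d, so the cyclic subgroups of order d number (#elements of order d)/φ(d).
Cyclic subgroups by order — order 1: 1; order 2: 9; order 3: 1; order 9: 1.
Total: 12.

12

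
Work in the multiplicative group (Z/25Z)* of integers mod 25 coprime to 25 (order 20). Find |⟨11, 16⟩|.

|⟨11⟩| = 5 and |⟨16⟩| = 5, so |H| is a multiple of lcm(5, 5) = 5 and divides |G| = 20.
Closing under the operation: H = {1, 6, 11, 16, 21}, so |H| = 5.

5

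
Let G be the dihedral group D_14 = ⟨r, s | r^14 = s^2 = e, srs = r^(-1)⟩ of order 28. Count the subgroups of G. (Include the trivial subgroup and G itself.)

|G| = 28, so by Lagrange every subgroup order divides 28. Divisors: 1, 2, 4, 7, 14, 28.
Subgroups by order — order 1: 1; order 2: 15; order 4: 7; order 7: 1; order 14: 3; order 28: 1.
Total: 1 + 15 + 7 + 1 + 3 + 1 = 28.

28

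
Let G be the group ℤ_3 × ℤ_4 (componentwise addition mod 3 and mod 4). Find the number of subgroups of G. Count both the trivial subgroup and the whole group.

|G| = 12, so by Lagrange every subgroup order divides 12. Divisors: 1, 2, 3, 4, 6, 12.
Subgroups by order — order 1: 1; order 2: 1; order 3: 1; order 4: 1; order 6: 1; order 12: 1.
Total: 1 + 1 + 1 + 1 + 1 + 1 = 6.

6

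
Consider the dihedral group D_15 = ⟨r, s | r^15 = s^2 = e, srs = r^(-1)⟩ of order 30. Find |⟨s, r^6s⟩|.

|⟨s⟩| = 2 and |⟨r^6s⟩| = 2, so |H| is a multiple of lcm(2, 2) = 2 and divides |G| = 30.
Closing under the operation: H = {e, r^3, r^6, r^9, r^12, s, r^3s, r^6s, r^9s, r^12s}, so |H| = 10.

10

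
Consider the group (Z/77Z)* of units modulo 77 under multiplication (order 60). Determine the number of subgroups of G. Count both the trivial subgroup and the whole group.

|G| = 60, so by Lagrange every subgroup order divides 60. Divisors: 1, 2, 3, 4, 5, 6, 10, 12, 15, 20, 30, 60.
Subgroups by order — order 1: 1; order 2: 3; order 3: 1; order 4: 1; order 5: 1; order 6: 3; order 10: 3; order 12: 1; order 15: 1; order 20: 1; order 30: 3; order 60: 1.
Total: 1 + 3 + 1 + 1 + 1 + 3 + 3 + 1 + 1 + 1 + 3 + 1 = 20.

20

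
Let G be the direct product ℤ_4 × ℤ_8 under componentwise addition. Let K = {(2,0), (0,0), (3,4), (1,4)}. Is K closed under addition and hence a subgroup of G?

Yes

|K| = 4 divides |G| = 32, consistent with Lagrange.
K contains the identity, every element's inverse is in K, and K is closed under +: it is a subgroup.
In fact K = ⟨(3,4)⟩.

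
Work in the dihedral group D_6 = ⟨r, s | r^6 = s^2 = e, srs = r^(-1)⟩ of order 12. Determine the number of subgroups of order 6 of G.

|G| = 12 and 6 | 12, so subgroups of order 6 are possible by Lagrange.
The subgroups of order 6 are: {e, r, r^2, r^3, r^4, r^5}; {e, r^2, r^4, s, r^2s, r^4s}; {e, r^2, r^4, rs, r^3s, r^5s}.
So G has 3 subgroups of order 6.

3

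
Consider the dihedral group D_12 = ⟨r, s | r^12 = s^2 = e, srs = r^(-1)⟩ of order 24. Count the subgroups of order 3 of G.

1

|G| = 24 and 3 | 24, so subgroups of order 3 are possible by Lagrange.
The subgroups of order 3 are: {e, r^4, r^8}.
So G has 1 subgroup of order 3.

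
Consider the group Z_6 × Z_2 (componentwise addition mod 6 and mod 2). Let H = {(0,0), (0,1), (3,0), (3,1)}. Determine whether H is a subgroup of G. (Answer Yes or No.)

|H| = 4 divides |G| = 12, consistent with Lagrange.
H contains the identity, every element's inverse is in H, and H is closed under +: it is a subgroup.

Yes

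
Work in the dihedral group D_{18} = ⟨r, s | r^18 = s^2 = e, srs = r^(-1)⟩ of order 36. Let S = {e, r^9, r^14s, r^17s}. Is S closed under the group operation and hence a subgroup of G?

Closure fails: r^9 · r^17s = r^8s ∉ S. So S is not a subgroup.

No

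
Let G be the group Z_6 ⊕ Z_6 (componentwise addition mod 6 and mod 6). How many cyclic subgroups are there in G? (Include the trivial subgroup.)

20

Each element a generates a cyclic subgroup ⟨a⟩; distinct elements may generate the same one (a cyclic group of order d has φ(d) generators).
Cyclic subgroups by order — order 1: 1; order 2: 3; order 3: 4; order 6: 12.
Total: 20.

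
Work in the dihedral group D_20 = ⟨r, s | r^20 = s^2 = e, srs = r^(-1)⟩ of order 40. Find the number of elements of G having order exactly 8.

0

No element of G has order 8 (even though 8 | 40).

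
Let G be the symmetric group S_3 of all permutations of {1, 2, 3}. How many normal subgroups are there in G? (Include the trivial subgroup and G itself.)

G has 6 subgroups. Checking conjugation-invariance by order — order 1: 1/1 normal; order 2: 0/3 normal; order 3: 1/1 normal; order 6: 1/1 normal.
Total normal subgroups: 3.

3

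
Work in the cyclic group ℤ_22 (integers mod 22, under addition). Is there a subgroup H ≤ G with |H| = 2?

2 | 22. A subgroup of order 2 is {0, 11}.

Yes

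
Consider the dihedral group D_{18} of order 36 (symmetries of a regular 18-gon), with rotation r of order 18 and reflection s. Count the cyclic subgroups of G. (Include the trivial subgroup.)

24

A cyclic subgroup of order d is generated by each of its φ(d) elements of order d, so the cyclic subgroups of order d number (#elements of order d)/φ(d).
Cyclic subgroups by order — order 1: 1; order 2: 19; order 3: 1; order 6: 1; order 9: 1; order 18: 1.
Total: 24.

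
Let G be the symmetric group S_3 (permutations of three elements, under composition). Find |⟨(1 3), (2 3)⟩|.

6

|⟨(1 3)⟩| = 2 and |⟨(2 3)⟩| = 2, so |H| is a multiple of lcm(2, 2) = 2 and divides |G| = 6.
Closing {(1 3), (2 3)} under the group operation gives all of G, so |H| = 6.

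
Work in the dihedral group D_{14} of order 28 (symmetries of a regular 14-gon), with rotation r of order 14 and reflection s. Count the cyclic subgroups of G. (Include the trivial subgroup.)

18

Group the elements of G by the cyclic subgroup they generate; each cyclic subgroup of order d accounts for φ(d) elements.
Cyclic subgroups by order — order 1: 1; order 2: 15; order 7: 1; order 14: 1.
Total: 18.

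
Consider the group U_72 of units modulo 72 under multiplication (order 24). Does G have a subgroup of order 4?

4 | 24. A subgroup of order 4 is {1, 17, 19, 35}.

Yes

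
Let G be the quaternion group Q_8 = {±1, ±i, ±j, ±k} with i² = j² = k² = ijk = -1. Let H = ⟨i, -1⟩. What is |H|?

|⟨i⟩| = 4 and |⟨-1⟩| = 2, so |H| is a multiple of lcm(4, 2) = 4 and divides |G| = 8.
Closing under the operation: H = {1, -1, i, -i}, so |H| = 4.

4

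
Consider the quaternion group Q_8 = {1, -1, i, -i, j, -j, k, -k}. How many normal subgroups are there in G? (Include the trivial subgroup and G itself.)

6

G has 6 subgroups. Checking conjugation-invariance by order — order 1: 1/1 normal; order 2: 1/1 normal; order 4: 3/3 normal; order 8: 1/1 normal.
Total normal subgroups: 6.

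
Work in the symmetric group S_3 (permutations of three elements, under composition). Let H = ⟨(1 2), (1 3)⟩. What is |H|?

|⟨(1 2)⟩| = 2 and |⟨(1 3)⟩| = 2, so |H| is a multiple of lcm(2, 2) = 2 and divides |G| = 6.
Closing {(1 2), (1 3)} under the group operation gives all of G, so |H| = 6.

6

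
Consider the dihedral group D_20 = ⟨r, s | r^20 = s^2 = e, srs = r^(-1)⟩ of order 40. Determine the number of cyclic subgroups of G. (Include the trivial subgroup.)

26

Each element a generates a cyclic subgroup ⟨a⟩; distinct elements may generate the same one (a cyclic group of order d has φ(d) generators).
Cyclic subgroups by order — order 1: 1; order 2: 21; order 4: 1; order 5: 1; order 10: 1; order 20: 1.
Total: 26.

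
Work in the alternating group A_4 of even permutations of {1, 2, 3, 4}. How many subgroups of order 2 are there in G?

|G| = 12 and 2 | 12, so subgroups of order 2 are possible by Lagrange.
The subgroups of order 2 are: {e, (1 2)(3 4)}; {e, (1 3)(2 4)}; {e, (1 4)(2 3)}.
So G has 3 subgroups of order 2.

3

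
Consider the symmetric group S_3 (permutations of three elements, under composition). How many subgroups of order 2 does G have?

|G| = 6 and 2 | 6, so subgroups of order 2 are possible by Lagrange.
The subgroups of order 2 are: {e, (1 2)}; {e, (1 3)}; {e, (2 3)}.
So G has 3 subgroups of order 2.

3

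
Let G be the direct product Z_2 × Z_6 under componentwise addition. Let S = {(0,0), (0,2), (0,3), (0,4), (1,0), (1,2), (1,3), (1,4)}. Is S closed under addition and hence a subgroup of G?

|S| = 8 does not divide |G| = 12, so by Lagrange S is not a subgroup.

No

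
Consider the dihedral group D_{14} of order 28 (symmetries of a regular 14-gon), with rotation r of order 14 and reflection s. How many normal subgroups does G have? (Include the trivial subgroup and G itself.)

7

G has 28 subgroups. Checking conjugation-invariance by order — order 1: 1/1 normal; order 2: 1/15 normal; order 4: 0/7 normal; order 7: 1/1 normal; order 14: 3/3 normal; order 28: 1/1 normal.
Total normal subgroups: 7.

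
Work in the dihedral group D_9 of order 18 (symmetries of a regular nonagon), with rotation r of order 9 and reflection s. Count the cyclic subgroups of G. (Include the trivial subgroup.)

12

A cyclic subgroup of order d is generated by each of its φ(d) elements of order d, so the cyclic subgroups of order d number (#elements of order d)/φ(d).
Cyclic subgroups by order — order 1: 1; order 2: 9; order 3: 1; order 9: 1.
Total: 12.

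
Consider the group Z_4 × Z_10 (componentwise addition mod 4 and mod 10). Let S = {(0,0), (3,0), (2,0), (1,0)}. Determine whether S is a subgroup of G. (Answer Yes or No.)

Yes

|S| = 4 divides |G| = 40, consistent with Lagrange.
S contains the identity, every element's inverse is in S, and S is closed under +: it is a subgroup.
In fact S = ⟨(1,0)⟩.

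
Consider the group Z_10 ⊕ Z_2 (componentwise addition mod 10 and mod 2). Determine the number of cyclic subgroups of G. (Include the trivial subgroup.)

8

Group the elements of G by the cyclic subgroup they generate; each cyclic subgroup of order d accounts for φ(d) elements.
Cyclic subgroups by order — order 1: 1; order 2: 3; order 5: 1; order 10: 3.
Total: 8.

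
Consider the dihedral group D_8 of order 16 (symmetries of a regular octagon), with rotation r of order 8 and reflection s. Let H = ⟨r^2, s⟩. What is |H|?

|⟨r^2⟩| = 4 and |⟨s⟩| = 2, so |H| is a multiple of lcm(4, 2) = 4 and divides |G| = 16.
Closing under the operation: H = {e, r^2, r^4, r^6, s, r^2s, r^4s, r^6s}, so |H| = 8.

8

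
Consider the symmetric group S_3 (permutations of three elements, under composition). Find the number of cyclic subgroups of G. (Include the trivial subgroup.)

Group the elements of G by the cyclic subgroup they generate; each cyclic subgroup of order d accounts for φ(d) elements.
Cyclic subgroups by order — order 1: 1; order 2: 3; order 3: 1.
Total: 5.

5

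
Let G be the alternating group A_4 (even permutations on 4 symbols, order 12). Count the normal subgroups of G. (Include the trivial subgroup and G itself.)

G has 10 subgroups. Checking conjugation-invariance by order — order 1: 1/1 normal; order 2: 0/3 normal; order 3: 0/4 normal; order 4: 1/1 normal; order 12: 1/1 normal.
Total normal subgroups: 3.

3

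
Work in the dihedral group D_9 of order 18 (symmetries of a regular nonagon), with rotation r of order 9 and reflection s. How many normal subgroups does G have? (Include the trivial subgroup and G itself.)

4

G has 16 subgroups. Checking conjugation-invariance by order — order 1: 1/1 normal; order 2: 0/9 normal; order 3: 1/1 normal; order 6: 0/3 normal; order 9: 1/1 normal; order 18: 1/1 normal.
Total normal subgroups: 4.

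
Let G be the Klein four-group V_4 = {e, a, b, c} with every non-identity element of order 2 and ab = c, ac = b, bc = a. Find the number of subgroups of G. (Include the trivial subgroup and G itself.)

5

|G| = 4, so by Lagrange every subgroup order divides 4. Divisors: 1, 2, 4.
Subgroups by order — order 1: 1; order 2: 3; order 4: 1.
Total: 1 + 3 + 1 = 5.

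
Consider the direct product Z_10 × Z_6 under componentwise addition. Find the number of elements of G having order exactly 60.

An element (a,b) has order lcm(ord(a), ord(b)); count pairs with lcm equal to 60.
Enumerating gives 0 such elements.

0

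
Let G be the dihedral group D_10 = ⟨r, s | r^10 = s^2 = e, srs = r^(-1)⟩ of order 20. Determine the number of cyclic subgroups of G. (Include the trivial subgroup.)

Group the elements of G by the cyclic subgroup they generate; each cyclic subgroup of order d accounts for φ(d) elements.
Cyclic subgroups by order — order 1: 1; order 2: 11; order 5: 1; order 10: 1.
Total: 14.

14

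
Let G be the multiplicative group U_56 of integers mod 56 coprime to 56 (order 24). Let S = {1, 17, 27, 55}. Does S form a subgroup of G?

17 ∈ S but its inverse 33 ∉ S, so S is not a subgroup.

No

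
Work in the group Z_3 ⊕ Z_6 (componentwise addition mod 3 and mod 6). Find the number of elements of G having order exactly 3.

8

An element (a,b) has order lcm(ord(a), ord(b)); count pairs with lcm equal to 3.
Enumerating gives 8 such elements.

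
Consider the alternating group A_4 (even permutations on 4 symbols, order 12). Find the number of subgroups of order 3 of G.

|G| = 12 and 3 | 12, so subgroups of order 3 are possible by Lagrange.
The subgroups of order 3 are: {e, (1 2 3), (1 3 2)}; {e, (1 2 4), (1 4 2)}; {e, (1 3 4), (1 4 3)}; {e, (2 3 4), (2 4 3)}.
So G has 4 subgroups of order 3.

4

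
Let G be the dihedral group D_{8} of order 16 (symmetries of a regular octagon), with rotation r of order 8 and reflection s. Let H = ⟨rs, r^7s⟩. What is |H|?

|⟨rs⟩| = 2 and |⟨r^7s⟩| = 2, so |H| is a multiple of lcm(2, 2) = 2 and divides |G| = 16.
Closing under the operation: H = {e, r^2, r^4, r^6, rs, r^3s, r^5s, r^7s}, so |H| = 8.

8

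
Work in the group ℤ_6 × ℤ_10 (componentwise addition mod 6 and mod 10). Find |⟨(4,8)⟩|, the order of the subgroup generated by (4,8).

The order of (4,8) in Z_6 × Z_10 is lcm(ord(4) in Z_6, ord(8) in Z_10).
ord(4) = 3 and ord(8) = 5, so |⟨(4,8)⟩| = lcm(3, 5) = 15.

15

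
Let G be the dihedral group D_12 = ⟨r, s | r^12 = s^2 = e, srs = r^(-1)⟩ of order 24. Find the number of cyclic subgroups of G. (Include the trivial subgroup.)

18

Group the elements of G by the cyclic subgroup they generate; each cyclic subgroup of order d accounts for φ(d) elements.
Cyclic subgroups by order — order 1: 1; order 2: 13; order 3: 1; order 4: 1; order 6: 1; order 12: 1.
Total: 18.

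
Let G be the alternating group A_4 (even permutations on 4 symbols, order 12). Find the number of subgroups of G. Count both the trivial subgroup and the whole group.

|G| = 12, so by Lagrange every subgroup order divides 12. Divisors: 1, 2, 3, 4, 6, 12.
Subgroups by order — order 1: 1; order 2: 3; order 3: 4; order 4: 1; order 6: 0; order 12: 1.
Total: 1 + 3 + 4 + 1 + 0 + 1 = 10.

10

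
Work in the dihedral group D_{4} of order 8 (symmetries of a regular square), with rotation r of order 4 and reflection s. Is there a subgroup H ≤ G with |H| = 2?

2 | 8. A subgroup of order 2 is {e, r^2}.

Yes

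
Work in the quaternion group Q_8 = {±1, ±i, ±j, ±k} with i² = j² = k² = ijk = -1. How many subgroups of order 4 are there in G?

|G| = 8 and 4 | 8, so subgroups of order 4 are possible by Lagrange.
The subgroups of order 4 are: {1, -1, i, -i}; {1, -1, j, -j}; {1, -1, k, -k}.
So G has 3 subgroups of order 4.

3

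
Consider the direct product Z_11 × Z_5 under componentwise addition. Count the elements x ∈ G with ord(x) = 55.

40

An element (a,b) has order lcm(ord(a), ord(b)); count pairs with lcm equal to 55.
Enumerating gives 40 such elements.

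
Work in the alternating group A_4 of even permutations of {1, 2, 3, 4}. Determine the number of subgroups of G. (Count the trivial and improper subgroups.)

10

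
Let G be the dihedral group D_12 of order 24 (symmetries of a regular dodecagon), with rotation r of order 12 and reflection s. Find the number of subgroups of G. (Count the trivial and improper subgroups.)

|G| = 24, so by Lagrange every subgroup order divides 24. Divisors: 1, 2, 3, 4, 6, 8, 12, 24.
Subgroups by order — order 1: 1; order 2: 13; order 3: 1; order 4: 7; order 6: 5; order 8: 3; order 12: 3; order 24: 1.
Total: 1 + 13 + 1 + 7 + 5 + 3 + 3 + 1 = 34.

34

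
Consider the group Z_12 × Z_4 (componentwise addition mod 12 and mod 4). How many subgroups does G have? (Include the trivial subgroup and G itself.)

|G| = 48, so by Lagrange every subgroup order divides 48. Divisors: 1, 2, 3, 4, 6, 8, 12, 16, 24, 48.
Subgroups by order — order 1: 1; order 2: 3; order 3: 1; order 4: 7; order 6: 3; order 8: 3; order 12: 7; order 16: 1; order 24: 3; order 48: 1.
Total: 1 + 3 + 1 + 7 + 3 + 3 + 7 + 1 + 3 + 1 = 30.

30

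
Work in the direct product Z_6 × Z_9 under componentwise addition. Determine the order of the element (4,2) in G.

The order of (4,2) in Z_6 × Z_9 is lcm(ord(4) in Z_6, ord(2) in Z_9).
ord(4) = 3 and ord(2) = 9, so |⟨(4,2)⟩| = lcm(3, 9) = 9.

9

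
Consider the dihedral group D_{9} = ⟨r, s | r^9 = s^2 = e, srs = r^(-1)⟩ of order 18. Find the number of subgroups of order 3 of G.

|G| = 18 and 3 | 18, so subgroups of order 3 are possible by Lagrange.
The subgroups of order 3 are: {e, r^3, r^6}.
So G has 1 subgroup of order 3.

1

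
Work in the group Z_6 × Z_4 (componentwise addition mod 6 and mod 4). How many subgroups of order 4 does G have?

3

|G| = 24 and 4 | 24, so subgroups of order 4 are possible by Lagrange.
The subgroups of order 4 are: {(0,0), (0,1), (0,2), (0,3)}; {(0,0), (0,2), (3,0), (3,2)}; {(0,0), (0,2), (3,1), (3,3)}.
So G has 3 subgroups of order 4.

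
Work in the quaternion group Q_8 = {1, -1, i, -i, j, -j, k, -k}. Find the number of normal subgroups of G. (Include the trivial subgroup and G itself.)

6

G has 6 subgroups. Checking conjugation-invariance by order — order 1: 1/1 normal; order 2: 1/1 normal; order 4: 3/3 normal; order 8: 1/1 normal.
Total normal subgroups: 6.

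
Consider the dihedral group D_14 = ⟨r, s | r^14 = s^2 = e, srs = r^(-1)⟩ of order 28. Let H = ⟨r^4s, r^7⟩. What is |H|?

|⟨r^4s⟩| = 2 and |⟨r^7⟩| = 2, so |H| is a multiple of lcm(2, 2) = 2 and divides |G| = 28.
Closing under the operation: H = {e, r^7, r^4s, r^11s}, so |H| = 4.

4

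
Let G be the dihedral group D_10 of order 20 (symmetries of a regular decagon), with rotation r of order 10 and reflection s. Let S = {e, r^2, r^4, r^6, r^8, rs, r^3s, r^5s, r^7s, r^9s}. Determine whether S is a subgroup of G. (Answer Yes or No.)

Yes

|S| = 10 divides |G| = 20, consistent with Lagrange.
S contains the identity, every element's inverse is in S, and S is closed under ·: it is a subgroup.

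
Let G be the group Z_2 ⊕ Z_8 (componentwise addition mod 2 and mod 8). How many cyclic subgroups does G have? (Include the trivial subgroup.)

8

Group the elements of G by the cyclic subgroup they generate; each cyclic subgroup of order d accounts for φ(d) elements.
Cyclic subgroups by order — order 1: 1; order 2: 3; order 4: 2; order 8: 2.
Total: 8.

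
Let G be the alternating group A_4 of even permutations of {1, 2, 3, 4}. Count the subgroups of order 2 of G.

3

|G| = 12 and 2 | 12, so subgroups of order 2 are possible by Lagrange.
The subgroups of order 2 are: {e, (1 2)(3 4)}; {e, (1 3)(2 4)}; {e, (1 4)(2 3)}.
So G has 3 subgroups of order 2.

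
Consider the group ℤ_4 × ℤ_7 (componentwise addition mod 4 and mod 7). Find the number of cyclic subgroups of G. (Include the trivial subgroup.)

6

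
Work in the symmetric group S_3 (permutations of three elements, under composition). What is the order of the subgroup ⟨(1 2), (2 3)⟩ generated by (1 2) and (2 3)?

6

|⟨(1 2)⟩| = 2 and |⟨(2 3)⟩| = 2, so |H| is a multiple of lcm(2, 2) = 2 and divides |G| = 6.
Closing {(1 2), (2 3)} under the group operation gives all of G, so |H| = 6.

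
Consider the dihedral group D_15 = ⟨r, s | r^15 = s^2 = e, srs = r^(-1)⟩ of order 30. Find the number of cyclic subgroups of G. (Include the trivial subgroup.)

Each element a generates a cyclic subgroup ⟨a⟩; distinct elements may generate the same one (a cyclic group of order d has φ(d) generators).
Cyclic subgroups by order — order 1: 1; order 2: 15; order 3: 1; order 5: 1; order 15: 1.
Total: 19.

19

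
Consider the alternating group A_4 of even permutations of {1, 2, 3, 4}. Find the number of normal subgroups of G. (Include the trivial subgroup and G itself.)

G has 10 subgroups. Checking conjugation-invariance by order — order 1: 1/1 normal; order 2: 0/3 normal; order 3: 0/4 normal; order 4: 1/1 normal; order 12: 1/1 normal.
Total normal subgroups: 3.

3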